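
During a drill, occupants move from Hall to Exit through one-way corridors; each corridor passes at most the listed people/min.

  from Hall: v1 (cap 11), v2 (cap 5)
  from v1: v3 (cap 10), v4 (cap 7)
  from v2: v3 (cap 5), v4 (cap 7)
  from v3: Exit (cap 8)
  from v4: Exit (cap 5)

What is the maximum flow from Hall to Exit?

13

Augment Hall→v1→v3→Exit: bottleneck 8, flow now 8.
Augment Hall→v1→v4→Exit: bottleneck 3, flow now 11.
Augment Hall→v2→v4→Exit: bottleneck 2, flow now 13.
No augmenting path remains; maximum flow = 13.
In the residual graph, reachable from Hall: {Hall, v1, v2, v3, v4}.
Min-cut edges: v3→Exit (8), v4→Exit (5); capacity 8 + 5 = 13.
This cut is saturated, so no flow can exceed 13.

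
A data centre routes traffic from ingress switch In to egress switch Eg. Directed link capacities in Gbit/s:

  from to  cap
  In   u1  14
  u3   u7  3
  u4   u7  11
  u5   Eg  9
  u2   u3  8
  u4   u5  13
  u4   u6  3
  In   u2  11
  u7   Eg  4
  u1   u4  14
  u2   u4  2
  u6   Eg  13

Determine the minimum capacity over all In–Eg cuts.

16

Augment In→u1→u4→u5→Eg: bottleneck 9, flow now 9.
Augment In→u1→u4→u6→Eg: bottleneck 3, flow now 12.
Augment In→u1→u4→u7→Eg: bottleneck 2, flow now 14.
Augment In→u2→u3→u7→Eg: bottleneck 2, flow now 16.
No augmenting path remains; maximum flow = 16.
By max-flow min-cut, the minimum cut capacity equals the max flow.
In the residual graph, reachable from In: {In, u1, u2, u3, u4, u5, u7}.
Min-cut edges: u4→u6 (3), u5→Eg (9), u7→Eg (4); capacity 3 + 9 + 4 = 16.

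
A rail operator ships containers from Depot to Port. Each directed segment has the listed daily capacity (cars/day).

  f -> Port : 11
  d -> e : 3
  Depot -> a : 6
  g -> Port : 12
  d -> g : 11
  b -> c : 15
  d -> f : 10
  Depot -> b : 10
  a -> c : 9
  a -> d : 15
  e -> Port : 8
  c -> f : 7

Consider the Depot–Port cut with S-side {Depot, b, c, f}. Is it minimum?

No — its capacity is 17, but the minimum cut has capacity 13.

Given cut capacity: 6 + 11 = 17.
Augment Depot→a→c→f→Port: bottleneck 6, flow now 6.
Augment Depot→b→c→f→Port: bottleneck 1, flow now 7.
Augment Depot→b→c→a→d→e→Port: bottleneck 3, flow now 10. (uses reverse residual edge)
Augment Depot→b→c→a→d→f→Port: bottleneck 3, flow now 13. (uses reverse residual edge)
No augmenting path remains; maximum flow = 13.
In the residual graph, reachable from Depot: {Depot, b, c}.
Min-cut edges: Depot→a (6), c→f (7); capacity 6 + 7 = 13.
Cut capacity 17 exceeds the max flow 13, so it is not minimum.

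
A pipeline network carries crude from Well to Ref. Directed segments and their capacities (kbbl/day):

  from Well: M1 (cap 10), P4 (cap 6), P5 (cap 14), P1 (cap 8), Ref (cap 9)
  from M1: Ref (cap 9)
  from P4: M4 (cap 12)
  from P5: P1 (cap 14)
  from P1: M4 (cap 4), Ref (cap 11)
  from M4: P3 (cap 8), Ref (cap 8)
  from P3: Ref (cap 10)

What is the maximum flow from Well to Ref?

39

Augment Well→Ref: bottleneck 9, flow now 9.
Augment Well→M1→Ref: bottleneck 9, flow now 18.
Augment Well→P1→Ref: bottleneck 8, flow now 26.
Augment Well→P4→M4→Ref: bottleneck 6, flow now 32.
Augment Well→P5→P1→Ref: bottleneck 3, flow now 35.
Augment Well→P5→P1→M4→Ref: bottleneck 2, flow now 37.
Augment Well→P5→P1→M4→P3→Ref: bottleneck 2, flow now 39.
No augmenting path remains; maximum flow = 39.
In the residual graph, reachable from Well: {Well, M1, P5, P1}.
Min-cut edges: Well→P4 (6), Well→Ref (9), M1→Ref (9), P1→M4 (4), P1→Ref (11); capacity 6 + 9 + 9 + 4 + 11 = 39.
This cut is saturated, so no flow can exceed 39.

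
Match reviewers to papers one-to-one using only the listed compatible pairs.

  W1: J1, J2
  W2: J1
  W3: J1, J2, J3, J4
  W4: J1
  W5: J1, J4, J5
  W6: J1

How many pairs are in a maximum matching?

4

Unit-capacity flow: source→left, listed edges, right→sink; max matching = max flow.
Augmenting path W1→J1 (+1); matched 1.
Augmenting path W3→J2 (+1); matched 2.
Augmenting path W5→J4 (+1); matched 3.
Augmenting path W2→J1→W1→J2→W3→J3 (+1); matched 4.
No augmenting path remains; maximum matching = 4.
König certificate: {W1, W3, W5, J1} is a vertex cover of size 4 (every listed pair touches it), so no matching can be larger.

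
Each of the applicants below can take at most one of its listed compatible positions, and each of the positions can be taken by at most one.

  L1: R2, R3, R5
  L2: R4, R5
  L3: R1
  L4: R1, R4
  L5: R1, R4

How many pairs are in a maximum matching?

Unit-capacity flow: source→left, listed edges, right→sink; max matching = max flow.
Augmenting path L1→R2 (+1); matched 1.
Augmenting path L2→R4 (+1); matched 2.
Augmenting path L3→R1 (+1); matched 3.
Augmenting path L4→R4→L2→R5 (+1); matched 4.
No augmenting path remains; maximum matching = 4.
König certificate: {L1, L2, R1, R4} is a vertex cover of size 4 (every listed pair touches it), so no matching can be larger.

4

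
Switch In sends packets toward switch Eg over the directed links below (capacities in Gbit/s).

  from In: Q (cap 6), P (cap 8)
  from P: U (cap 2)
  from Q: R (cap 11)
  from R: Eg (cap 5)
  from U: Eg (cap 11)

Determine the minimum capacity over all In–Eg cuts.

7

Augment In→P→U→Eg: bottleneck 2, flow now 2.
Augment In→Q→R→Eg: bottleneck 5, flow now 7.
No augmenting path remains; maximum flow = 7.
By max-flow min-cut, the minimum cut capacity equals the max flow.
In the residual graph, reachable from In: {In, P, Q, R}.
Min-cut edges: P→U (2), R→Eg (5); capacity 2 + 5 = 7.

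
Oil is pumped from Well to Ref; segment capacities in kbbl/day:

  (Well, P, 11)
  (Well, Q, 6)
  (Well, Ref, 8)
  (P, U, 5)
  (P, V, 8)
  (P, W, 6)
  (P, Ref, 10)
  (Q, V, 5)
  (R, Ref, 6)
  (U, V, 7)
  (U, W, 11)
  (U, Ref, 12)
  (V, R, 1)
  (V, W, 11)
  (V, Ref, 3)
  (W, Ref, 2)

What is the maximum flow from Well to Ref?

24

Augment Well→Ref: bottleneck 8, flow now 8.
Augment Well→P→Ref: bottleneck 10, flow now 18.
Augment Well→P→U→Ref: bottleneck 1, flow now 19.
Augment Well→Q→V→Ref: bottleneck 3, flow now 22.
Augment Well→Q→V→R→Ref: bottleneck 1, flow now 23.
Augment Well→Q→V→W→Ref: bottleneck 1, flow now 24.
No augmenting path remains; maximum flow = 24.
In the residual graph, reachable from Well: {Well, Q}.
Min-cut edges: Well→P (11), Well→Ref (8), Q→V (5); capacity 11 + 8 + 5 = 24.
This cut is saturated, so no flow can exceed 24.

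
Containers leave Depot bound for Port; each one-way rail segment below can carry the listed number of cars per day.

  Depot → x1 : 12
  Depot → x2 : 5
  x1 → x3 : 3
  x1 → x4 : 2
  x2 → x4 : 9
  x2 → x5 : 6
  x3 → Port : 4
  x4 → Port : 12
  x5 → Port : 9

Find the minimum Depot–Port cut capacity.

10

Augment Depot→x1→x3→Port: bottleneck 3, flow now 3.
Augment Depot→x1→x4→Port: bottleneck 2, flow now 5.
Augment Depot→x2→x4→Port: bottleneck 5, flow now 10.
No augmenting path remains; maximum flow = 10.
By max-flow min-cut, the minimum cut capacity equals the max flow.
In the residual graph, reachable from Depot: {Depot, x1}.
Min-cut edges: Depot→x2 (5), x1→x3 (3), x1→x4 (2); capacity 5 + 3 + 2 = 10.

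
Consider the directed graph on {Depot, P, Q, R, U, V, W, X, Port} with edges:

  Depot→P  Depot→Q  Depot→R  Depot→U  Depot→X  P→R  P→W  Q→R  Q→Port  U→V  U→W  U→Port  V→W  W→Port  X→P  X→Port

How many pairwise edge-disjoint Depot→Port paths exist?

4

Assign every edge capacity 1; by Menger, the answer equals the max flow.
Path Depot→Q→Port (+1); total 1.
Path Depot→U→Port (+1); total 2.
Path Depot→X→Port (+1); total 3.
Path Depot→P→W→Port (+1); total 4.
No residual Depot→Port path; max flow = 4.
Certifying cut of size 4: {Depot→P, Depot→Q, Depot→U, Depot→X}.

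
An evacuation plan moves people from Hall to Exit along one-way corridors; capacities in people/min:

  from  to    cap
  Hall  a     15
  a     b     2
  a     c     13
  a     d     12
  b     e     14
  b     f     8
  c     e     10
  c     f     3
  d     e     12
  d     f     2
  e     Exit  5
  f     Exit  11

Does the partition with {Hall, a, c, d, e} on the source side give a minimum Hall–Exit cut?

Given cut capacity: 2 + 3 + 2 + 5 = 12.
Augment Hall→a→b→e→Exit: bottleneck 2, flow now 2.
Augment Hall→a→c→e→Exit: bottleneck 3, flow now 5.
Augment Hall→a→c→f→Exit: bottleneck 3, flow now 8.
Augment Hall→a→d→f→Exit: bottleneck 2, flow now 10.
Augment Hall→a→c→e→b→f→Exit: bottleneck 2, flow now 12. (uses reverse residual edge)
No augmenting path remains; maximum flow = 12.
Cut capacity 12 equals the max flow, so it is a minimum cut.

Yes — it is a minimum cut (capacity 12).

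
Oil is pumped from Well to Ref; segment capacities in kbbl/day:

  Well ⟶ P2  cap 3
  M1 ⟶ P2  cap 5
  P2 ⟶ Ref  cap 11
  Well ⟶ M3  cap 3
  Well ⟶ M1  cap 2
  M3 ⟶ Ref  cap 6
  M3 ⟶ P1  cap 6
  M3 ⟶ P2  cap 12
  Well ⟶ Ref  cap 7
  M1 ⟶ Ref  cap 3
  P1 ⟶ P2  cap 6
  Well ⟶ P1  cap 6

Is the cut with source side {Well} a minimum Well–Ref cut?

Given cut capacity: 3 + 2 + 3 + 6 + 7 = 21.
Augment Well→Ref: bottleneck 7, flow now 7.
Augment Well→M3→Ref: bottleneck 3, flow now 10.
Augment Well→M1→Ref: bottleneck 2, flow now 12.
Augment Well→P2→Ref: bottleneck 3, flow now 15.
Augment Well→P1→P2→Ref: bottleneck 6, flow now 21.
No augmenting path remains; maximum flow = 21.
Cut capacity 21 equals the max flow, so it is a minimum cut.

Yes — it is a minimum cut (capacity 21).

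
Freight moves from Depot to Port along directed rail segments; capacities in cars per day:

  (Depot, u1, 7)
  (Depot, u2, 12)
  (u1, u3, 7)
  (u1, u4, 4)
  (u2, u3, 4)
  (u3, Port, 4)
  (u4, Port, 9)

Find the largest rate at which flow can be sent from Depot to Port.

Augment Depot→u1→u3→Port: bottleneck 4, flow now 4.
Augment Depot→u1→u4→Port: bottleneck 3, flow now 7.
Augment Depot→u2→u3→u1→u4→Port: bottleneck 1, flow now 8. (uses reverse residual edge)
No augmenting path remains; maximum flow = 8.
In the residual graph, reachable from Depot: {Depot, u1, u2, u3}.
Min-cut edges: u1→u4 (4), u3→Port (4); capacity 4 + 4 = 8.
This cut is saturated, so no flow can exceed 8.

8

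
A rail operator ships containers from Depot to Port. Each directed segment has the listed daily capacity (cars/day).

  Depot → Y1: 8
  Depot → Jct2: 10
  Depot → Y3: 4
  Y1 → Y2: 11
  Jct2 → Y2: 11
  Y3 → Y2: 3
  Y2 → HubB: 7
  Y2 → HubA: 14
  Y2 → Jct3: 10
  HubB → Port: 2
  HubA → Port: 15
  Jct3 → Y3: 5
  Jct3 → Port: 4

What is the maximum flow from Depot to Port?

Augment Depot→Y1→Y2→HubB→Port: bottleneck 2, flow now 2.
Augment Depot→Y1→Y2→HubA→Port: bottleneck 6, flow now 8.
Augment Depot→Jct2→Y2→HubA→Port: bottleneck 8, flow now 16.
Augment Depot→Jct2→Y2→Jct3→Port: bottleneck 2, flow now 18.
Augment Depot→Y3→Y2→Jct3→Port: bottleneck 2, flow now 20.
No augmenting path remains; maximum flow = 20.
In the residual graph, reachable from Depot: {Depot, Y1, Jct2, Y3, Y2, HubB, Jct3}.
Min-cut edges: Y2→HubA (14), HubB→Port (2), Jct3→Port (4); capacity 14 + 2 + 4 = 20.
This cut is saturated, so no flow can exceed 20.

20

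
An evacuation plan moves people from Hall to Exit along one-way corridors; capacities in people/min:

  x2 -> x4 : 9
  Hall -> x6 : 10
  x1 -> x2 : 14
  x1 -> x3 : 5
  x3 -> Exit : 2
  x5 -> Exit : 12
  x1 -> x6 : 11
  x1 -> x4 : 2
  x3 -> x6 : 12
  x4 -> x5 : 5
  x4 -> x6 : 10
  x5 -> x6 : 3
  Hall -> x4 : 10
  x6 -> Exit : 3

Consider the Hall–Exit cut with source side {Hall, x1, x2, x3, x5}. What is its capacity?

Edges leaving {Hall, x1, x2, x3, x5}: Hall→x4 (10), Hall→x6 (10), x1→x4 (2), x1→x6 (11), x2→x4 (9), x3→x6 (12), x3→Exit (2), x5→x6 (3), x5→Exit (12).
Cut capacity = 10 + 10 + 2 + 11 + 9 + 12 + 2 + 3 + 12 = 71.

71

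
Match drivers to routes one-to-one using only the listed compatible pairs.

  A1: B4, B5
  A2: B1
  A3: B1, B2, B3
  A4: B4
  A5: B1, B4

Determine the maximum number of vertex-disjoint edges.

4

Unit-capacity flow: source→left, listed edges, right→sink; max matching = max flow.
Augmenting path A1→B4 (+1); matched 1.
Augmenting path A2→B1 (+1); matched 2.
Augmenting path A3→B2 (+1); matched 3.
Augmenting path A4→B4→A1→B5 (+1); matched 4.
No augmenting path remains; maximum matching = 4.
König certificate: {A1, A3, B1, B4} is a vertex cover of size 4 (every listed pair touches it), so no matching can be larger.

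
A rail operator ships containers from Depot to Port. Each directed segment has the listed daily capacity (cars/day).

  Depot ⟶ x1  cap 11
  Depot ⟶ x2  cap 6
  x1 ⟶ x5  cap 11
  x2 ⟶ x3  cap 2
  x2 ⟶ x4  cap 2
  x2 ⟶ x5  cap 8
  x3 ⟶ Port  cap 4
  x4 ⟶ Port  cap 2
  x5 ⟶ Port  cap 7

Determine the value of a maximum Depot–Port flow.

11

Augment Depot→x1→x5→Port: bottleneck 7, flow now 7.
Augment Depot→x2→x3→Port: bottleneck 2, flow now 9.
Augment Depot→x2→x4→Port: bottleneck 2, flow now 11.
No augmenting path remains; maximum flow = 11.
In the residual graph, reachable from Depot: {Depot, x1, x2, x5}.
Min-cut edges: x2→x3 (2), x2→x4 (2), x5→Port (7); capacity 2 + 2 + 7 = 11.
This cut is saturated, so no flow can exceed 11.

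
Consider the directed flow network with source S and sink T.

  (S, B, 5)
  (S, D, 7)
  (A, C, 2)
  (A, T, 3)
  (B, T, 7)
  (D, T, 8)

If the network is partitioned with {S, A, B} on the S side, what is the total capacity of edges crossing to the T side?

19

Edges leaving {S, A, B}: S→D (7), A→C (2), A→T (3), B→T (7).
Cut capacity = 7 + 2 + 3 + 7 = 19.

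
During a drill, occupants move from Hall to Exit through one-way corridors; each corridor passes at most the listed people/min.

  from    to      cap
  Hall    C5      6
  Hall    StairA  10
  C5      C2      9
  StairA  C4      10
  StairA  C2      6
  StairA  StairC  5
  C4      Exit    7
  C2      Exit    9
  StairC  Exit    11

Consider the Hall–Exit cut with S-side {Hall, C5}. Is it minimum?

No — its capacity is 19, but the minimum cut has capacity 16.

Given cut capacity: 10 + 9 = 19.
Augment Hall→C5→C2→Exit: bottleneck 6, flow now 6.
Augment Hall→StairA→C4→Exit: bottleneck 7, flow now 13.
Augment Hall→StairA→C2→Exit: bottleneck 3, flow now 16.
No augmenting path remains; maximum flow = 16.
In the residual graph, reachable from Hall: {Hall}.
Min-cut edges: Hall→C5 (6), Hall→StairA (10); capacity 6 + 10 = 16.
Cut capacity 19 exceeds the max flow 16, so it is not minimum.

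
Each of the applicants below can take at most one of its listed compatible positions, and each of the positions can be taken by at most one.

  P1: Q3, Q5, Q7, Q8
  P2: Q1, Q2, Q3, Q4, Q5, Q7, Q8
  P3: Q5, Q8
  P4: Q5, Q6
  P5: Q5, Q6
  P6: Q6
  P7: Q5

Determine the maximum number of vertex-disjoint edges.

Unit-capacity flow: source→left, listed edges, right→sink; max matching = max flow.
Augmenting path P1→Q3 (+1); matched 1.
Augmenting path P2→Q1 (+1); matched 2.
Augmenting path P3→Q5 (+1); matched 3.
Augmenting path P4→Q6 (+1); matched 4.
Augmenting path P5→Q5→P3→Q8 (+1); matched 5.
No augmenting path remains; maximum matching = 5.
König certificate: {P1, P2, P3, Q5, Q6} is a vertex cover of size 5 (every listed pair touches it), so no matching can be larger.

5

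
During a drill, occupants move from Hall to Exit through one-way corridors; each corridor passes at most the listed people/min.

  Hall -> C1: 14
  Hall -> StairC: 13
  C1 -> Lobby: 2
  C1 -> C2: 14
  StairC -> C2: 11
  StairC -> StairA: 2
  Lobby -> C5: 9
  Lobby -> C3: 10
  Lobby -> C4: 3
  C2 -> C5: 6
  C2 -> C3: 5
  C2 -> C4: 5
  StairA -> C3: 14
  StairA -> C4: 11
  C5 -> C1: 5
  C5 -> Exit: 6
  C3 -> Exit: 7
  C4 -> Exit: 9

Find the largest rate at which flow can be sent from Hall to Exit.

Augment Hall→C1→Lobby→C5→Exit: bottleneck 2, flow now 2.
Augment Hall→C1→C2→C5→Exit: bottleneck 4, flow now 6.
Augment Hall→C1→C2→C3→Exit: bottleneck 5, flow now 11.
Augment Hall→C1→C2→C4→Exit: bottleneck 3, flow now 14.
Augment Hall→StairC→C2→C4→Exit: bottleneck 2, flow now 16.
Augment Hall→StairC→StairA→C3→Exit: bottleneck 2, flow now 18.
Augment Hall→StairC→C2→C5→Lobby→C4→Exit: bottleneck 2, flow now 20. (uses reverse residual edge)
No augmenting path remains; maximum flow = 20.
In the residual graph, reachable from Hall: {Hall, C1, StairC, C2}.
Min-cut edges: C1→Lobby (2), StairC→StairA (2), C2→C5 (6), C2→C3 (5), C2→C4 (5); capacity 2 + 2 + 6 + 5 + 5 = 20.
This cut is saturated, so no flow can exceed 20.

20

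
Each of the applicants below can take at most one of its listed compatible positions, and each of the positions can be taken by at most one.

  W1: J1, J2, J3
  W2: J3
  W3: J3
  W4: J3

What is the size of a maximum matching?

Unit-capacity flow: source→left, listed edges, right→sink; max matching = max flow.
Augmenting path W1→J1 (+1); matched 1.
Augmenting path W2→J3 (+1); matched 2.
No augmenting path remains; maximum matching = 2.
König certificate: {W1, J3} is a vertex cover of size 2 (every listed pair touches it), so no matching can be larger.

2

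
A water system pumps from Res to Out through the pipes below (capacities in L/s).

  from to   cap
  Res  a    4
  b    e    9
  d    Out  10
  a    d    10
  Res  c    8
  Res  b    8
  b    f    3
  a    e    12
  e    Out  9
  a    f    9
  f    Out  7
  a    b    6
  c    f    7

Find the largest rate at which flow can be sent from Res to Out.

Augment Res→a→d→Out: bottleneck 4, flow now 4.
Augment Res→b→e→Out: bottleneck 8, flow now 12.
Augment Res→c→f→Out: bottleneck 7, flow now 19.
No augmenting path remains; maximum flow = 19.
In the residual graph, reachable from Res: {Res, c}.
Min-cut edges: Res→a (4), Res→b (8), c→f (7); capacity 4 + 8 + 7 = 19.
This cut is saturated, so no flow can exceed 19.

19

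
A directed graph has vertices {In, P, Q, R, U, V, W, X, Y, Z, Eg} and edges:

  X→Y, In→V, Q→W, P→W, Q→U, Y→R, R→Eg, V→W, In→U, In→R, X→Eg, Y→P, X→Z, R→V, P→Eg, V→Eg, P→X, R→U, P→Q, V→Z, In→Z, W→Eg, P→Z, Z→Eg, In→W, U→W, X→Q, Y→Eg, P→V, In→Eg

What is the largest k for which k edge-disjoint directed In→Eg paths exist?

Assign every edge capacity 1; by Menger, the answer equals the max flow.
Path In→Eg (+1); total 1.
Path In→R→Eg (+1); total 2.
Path In→V→Eg (+1); total 3.
Path In→W→Eg (+1); total 4.
Path In→Z→Eg (+1); total 5.
No residual In→Eg path; max flow = 5.
Certifying cut of size 5: {In→Eg, In→R, In→V, In→Z, W→Eg}.

5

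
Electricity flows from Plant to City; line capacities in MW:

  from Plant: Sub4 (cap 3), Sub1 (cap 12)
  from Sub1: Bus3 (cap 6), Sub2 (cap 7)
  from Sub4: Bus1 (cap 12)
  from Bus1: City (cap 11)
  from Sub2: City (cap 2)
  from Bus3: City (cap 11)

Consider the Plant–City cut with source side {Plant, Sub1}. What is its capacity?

Edges leaving {Plant, Sub1}: Plant→Sub4 (3), Sub1→Sub2 (7), Sub1→Bus3 (6).
Cut capacity = 3 + 7 + 6 = 16.

16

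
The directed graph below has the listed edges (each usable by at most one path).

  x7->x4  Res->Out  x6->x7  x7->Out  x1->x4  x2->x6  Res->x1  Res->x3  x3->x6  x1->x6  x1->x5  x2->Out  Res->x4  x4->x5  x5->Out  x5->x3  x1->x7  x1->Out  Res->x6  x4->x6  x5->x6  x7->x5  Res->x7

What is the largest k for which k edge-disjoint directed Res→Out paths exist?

Assign every edge capacity 1; by Menger, the answer equals the max flow.
Path Res→Out (+1); total 1.
Path Res→x1→Out (+1); total 2.
Path Res→x7→Out (+1); total 3.
Path Res→x4→x5→Out (+1); total 4.
No residual Res→Out path; max flow = 4.
Certifying cut of size 4: {Res→Out, Res→x1, x5→Out, x7→Out}.

4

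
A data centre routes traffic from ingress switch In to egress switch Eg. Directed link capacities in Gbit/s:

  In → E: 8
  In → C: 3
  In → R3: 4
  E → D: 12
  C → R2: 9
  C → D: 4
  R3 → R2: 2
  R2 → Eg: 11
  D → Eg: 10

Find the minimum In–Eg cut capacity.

Augment In→E→D→Eg: bottleneck 8, flow now 8.
Augment In→C→R2→Eg: bottleneck 3, flow now 11.
Augment In→R3→R2→Eg: bottleneck 2, flow now 13.
No augmenting path remains; maximum flow = 13.
By max-flow min-cut, the minimum cut capacity equals the max flow.
In the residual graph, reachable from In: {In, R3}.
Min-cut edges: In→E (8), In→C (3), R3→R2 (2); capacity 8 + 3 + 2 = 13.

13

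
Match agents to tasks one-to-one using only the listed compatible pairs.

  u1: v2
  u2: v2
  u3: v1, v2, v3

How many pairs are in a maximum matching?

2

Unit-capacity flow: source→left, listed edges, right→sink; max matching = max flow.
Augmenting path u1→v2 (+1); matched 1.
Augmenting path u3→v1 (+1); matched 2.
No augmenting path remains; maximum matching = 2.
König certificate: {u3, v2} is a vertex cover of size 2 (every listed pair touches it), so no matching can be larger.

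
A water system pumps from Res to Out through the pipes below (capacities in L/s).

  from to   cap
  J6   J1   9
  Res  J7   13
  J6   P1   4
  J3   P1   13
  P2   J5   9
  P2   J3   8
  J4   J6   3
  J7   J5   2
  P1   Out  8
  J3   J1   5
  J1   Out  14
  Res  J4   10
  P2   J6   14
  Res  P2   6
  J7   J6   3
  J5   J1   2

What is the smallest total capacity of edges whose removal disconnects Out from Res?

Augment Res→J4→J6→J1→Out: bottleneck 3, flow now 3.
Augment Res→P2→J3→J1→Out: bottleneck 5, flow now 8.
Augment Res→P2→J3→P1→Out: bottleneck 1, flow now 9.
Augment Res→J7→J6→J1→Out: bottleneck 3, flow now 12.
Augment Res→J7→J5→J1→Out: bottleneck 2, flow now 14.
No augmenting path remains; maximum flow = 14.
By max-flow min-cut, the minimum cut capacity equals the max flow.
In the residual graph, reachable from Res: {Res, J4, J7}.
Min-cut edges: Res→P2 (6), J4→J6 (3), J7→J6 (3), J7→J5 (2); capacity 6 + 3 + 3 + 2 = 14.

14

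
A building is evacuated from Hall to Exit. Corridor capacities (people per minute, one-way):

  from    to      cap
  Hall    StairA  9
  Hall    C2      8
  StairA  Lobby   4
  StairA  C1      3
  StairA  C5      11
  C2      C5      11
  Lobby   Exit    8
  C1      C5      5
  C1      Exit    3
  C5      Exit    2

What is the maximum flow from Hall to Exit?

Augment Hall→StairA→Lobby→Exit: bottleneck 4, flow now 4.
Augment Hall→StairA→C1→Exit: bottleneck 3, flow now 7.
Augment Hall→StairA→C5→Exit: bottleneck 2, flow now 9.
No augmenting path remains; maximum flow = 9.
In the residual graph, reachable from Hall: {Hall, StairA, C2, C5}.
Min-cut edges: StairA→Lobby (4), StairA→C1 (3), C5→Exit (2); capacity 4 + 3 + 2 = 9.
This cut is saturated, so no flow can exceed 9.

9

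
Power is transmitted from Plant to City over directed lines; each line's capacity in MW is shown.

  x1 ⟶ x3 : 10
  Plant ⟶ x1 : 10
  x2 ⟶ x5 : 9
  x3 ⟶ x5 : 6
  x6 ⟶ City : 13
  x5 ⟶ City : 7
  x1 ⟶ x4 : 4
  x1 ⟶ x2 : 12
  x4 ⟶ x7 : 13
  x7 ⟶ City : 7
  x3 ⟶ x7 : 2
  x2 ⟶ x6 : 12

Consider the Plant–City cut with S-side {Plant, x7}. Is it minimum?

No — its capacity is 17, but the minimum cut has capacity 10.

Given cut capacity: 10 + 7 = 17.
Augment Plant→x1→x2→x5→City: bottleneck 7, flow now 7.
Augment Plant→x1→x2→x6→City: bottleneck 3, flow now 10.
No augmenting path remains; maximum flow = 10.
In the residual graph, reachable from Plant: {Plant}.
Min-cut edges: Plant→x1 (10); capacity 10 = 10.
Cut capacity 17 exceeds the max flow 10, so it is not minimum.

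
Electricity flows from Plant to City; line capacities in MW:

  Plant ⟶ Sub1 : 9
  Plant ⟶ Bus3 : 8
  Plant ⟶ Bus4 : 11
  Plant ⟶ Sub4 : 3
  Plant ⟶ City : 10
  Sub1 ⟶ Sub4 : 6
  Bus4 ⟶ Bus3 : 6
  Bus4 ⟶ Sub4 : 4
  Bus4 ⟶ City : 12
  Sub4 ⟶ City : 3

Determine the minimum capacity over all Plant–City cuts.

Augment Plant→City: bottleneck 10, flow now 10.
Augment Plant→Bus4→City: bottleneck 11, flow now 21.
Augment Plant→Sub4→City: bottleneck 3, flow now 24.
No augmenting path remains; maximum flow = 24.
By max-flow min-cut, the minimum cut capacity equals the max flow.
In the residual graph, reachable from Plant: {Plant, Sub1, Bus3, Sub4}.
Min-cut edges: Plant→Bus4 (11), Plant→City (10), Sub4→City (3); capacity 11 + 10 + 3 = 24.

24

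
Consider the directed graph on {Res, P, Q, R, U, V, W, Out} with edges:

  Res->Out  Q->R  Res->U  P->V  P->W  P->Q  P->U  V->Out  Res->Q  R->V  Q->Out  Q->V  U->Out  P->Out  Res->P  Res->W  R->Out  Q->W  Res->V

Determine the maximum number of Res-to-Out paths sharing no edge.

Assign every edge capacity 1; by Menger, the answer equals the max flow.
Path Res→Out (+1); total 1.
Path Res→P→Out (+1); total 2.
Path Res→Q→Out (+1); total 3.
Path Res→U→Out (+1); total 4.
Path Res→V→Out (+1); total 5.
No residual Res→Out path; max flow = 5.
Certifying cut of size 5: {Res→Out, Res→P, Res→Q, Res→U, Res→V}.

5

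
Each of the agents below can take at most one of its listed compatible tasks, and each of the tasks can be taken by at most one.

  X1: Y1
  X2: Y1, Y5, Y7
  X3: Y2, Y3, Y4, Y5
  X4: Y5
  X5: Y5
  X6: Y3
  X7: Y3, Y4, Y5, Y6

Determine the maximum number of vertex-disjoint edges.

Unit-capacity flow: source→left, listed edges, right→sink; max matching = max flow.
Augmenting path X1→Y1 (+1); matched 1.
Augmenting path X2→Y5 (+1); matched 2.
Augmenting path X3→Y2 (+1); matched 3.
Augmenting path X6→Y3 (+1); matched 4.
Augmenting path X7→Y4 (+1); matched 5.
Augmenting path X4→Y5→X2→Y7 (+1); matched 6.
No augmenting path remains; maximum matching = 6.
König certificate: {X1, X2, X3, X6, X7, Y5} is a vertex cover of size 6 (every listed pair touches it), so no matching can be larger.

6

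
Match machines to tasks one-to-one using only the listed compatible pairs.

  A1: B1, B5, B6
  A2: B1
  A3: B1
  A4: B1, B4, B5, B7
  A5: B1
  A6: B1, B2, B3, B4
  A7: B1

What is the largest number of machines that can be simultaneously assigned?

Unit-capacity flow: source→left, listed edges, right→sink; max matching = max flow.
Augmenting path A1→B1 (+1); matched 1.
Augmenting path A4→B4 (+1); matched 2.
Augmenting path A6→B2 (+1); matched 3.
Augmenting path A2→B1→A1→B5 (+1); matched 4.
No augmenting path remains; maximum matching = 4.
König certificate: {A1, A4, A6, B1} is a vertex cover of size 4 (every listed pair touches it), so no matching can be larger.

4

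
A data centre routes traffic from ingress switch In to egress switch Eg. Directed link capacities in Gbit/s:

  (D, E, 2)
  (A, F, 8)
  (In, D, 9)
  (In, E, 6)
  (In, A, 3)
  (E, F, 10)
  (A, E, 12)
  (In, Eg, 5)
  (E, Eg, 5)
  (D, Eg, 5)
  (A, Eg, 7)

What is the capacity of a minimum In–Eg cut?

18

Augment In→Eg: bottleneck 5, flow now 5.
Augment In→D→Eg: bottleneck 5, flow now 10.
Augment In→A→Eg: bottleneck 3, flow now 13.
Augment In→E→Eg: bottleneck 5, flow now 18.
No augmenting path remains; maximum flow = 18.
By max-flow min-cut, the minimum cut capacity equals the max flow.
In the residual graph, reachable from In: {In, D, E, F}.
Min-cut edges: In→A (3), In→Eg (5), D→Eg (5), E→Eg (5); capacity 3 + 5 + 5 + 5 = 18.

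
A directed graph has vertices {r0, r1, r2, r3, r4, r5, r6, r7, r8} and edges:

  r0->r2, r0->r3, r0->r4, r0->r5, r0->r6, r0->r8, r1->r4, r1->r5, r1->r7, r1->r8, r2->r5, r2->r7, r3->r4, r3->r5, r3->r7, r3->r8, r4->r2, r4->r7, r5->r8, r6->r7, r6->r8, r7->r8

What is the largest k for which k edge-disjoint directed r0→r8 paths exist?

5

Assign every edge capacity 1; by Menger, the answer equals the max flow.
Path r0→r8 (+1); total 1.
Path r0→r3→r8 (+1); total 2.
Path r0→r5→r8 (+1); total 3.
Path r0→r6→r8 (+1); total 4.
Path r0→r2→r7→r8 (+1); total 5.
No residual r0→r8 path; max flow = 5.
Certifying cut of size 5: {r0→r3, r0→r6, r0→r8, r5→r8, r7→r8}.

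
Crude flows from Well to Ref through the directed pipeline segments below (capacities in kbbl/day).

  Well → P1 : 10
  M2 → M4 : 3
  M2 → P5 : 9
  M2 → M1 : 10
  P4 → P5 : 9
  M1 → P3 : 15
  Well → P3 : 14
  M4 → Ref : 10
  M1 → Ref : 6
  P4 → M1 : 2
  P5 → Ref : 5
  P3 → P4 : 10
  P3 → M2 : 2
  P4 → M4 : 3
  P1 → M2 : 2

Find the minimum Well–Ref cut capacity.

Augment Well→P1→M2→M1→Ref: bottleneck 2, flow now 2.
Augment Well→P3→P4→M1→Ref: bottleneck 2, flow now 4.
Augment Well→P3→P4→M4→Ref: bottleneck 3, flow now 7.
Augment Well→P3→P4→P5→Ref: bottleneck 5, flow now 12.
Augment Well→P3→M2→M1→Ref: bottleneck 2, flow now 14.
No augmenting path remains; maximum flow = 14.
By max-flow min-cut, the minimum cut capacity equals the max flow.
In the residual graph, reachable from Well: {Well, P1, P3}.
Min-cut edges: P1→M2 (2), P3→P4 (10), P3→M2 (2); capacity 2 + 10 + 2 = 14.

14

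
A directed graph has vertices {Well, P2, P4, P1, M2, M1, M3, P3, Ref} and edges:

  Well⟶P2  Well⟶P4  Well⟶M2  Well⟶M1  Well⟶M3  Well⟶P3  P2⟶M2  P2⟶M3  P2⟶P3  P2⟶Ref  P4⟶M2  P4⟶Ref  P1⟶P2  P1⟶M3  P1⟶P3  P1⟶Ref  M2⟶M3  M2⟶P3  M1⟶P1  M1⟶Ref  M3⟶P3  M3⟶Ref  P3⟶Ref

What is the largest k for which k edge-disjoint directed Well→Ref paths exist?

5

Assign every edge capacity 1; by Menger, the answer equals the max flow.
Path Well→P2→Ref (+1); total 1.
Path Well→P4→Ref (+1); total 2.
Path Well→M1→Ref (+1); total 3.
Path Well→M3→Ref (+1); total 4.
Path Well→P3→Ref (+1); total 5.
No residual Well→Ref path; max flow = 5.
Certifying cut of size 5: {M3→Ref, P3→Ref, Well→M1, Well→P2, Well→P4}.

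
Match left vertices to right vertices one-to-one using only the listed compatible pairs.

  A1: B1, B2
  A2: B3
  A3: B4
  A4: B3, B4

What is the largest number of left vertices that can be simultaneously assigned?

Unit-capacity flow: source→left, listed edges, right→sink; max matching = max flow.
Augmenting path A1→B1 (+1); matched 1.
Augmenting path A2→B3 (+1); matched 2.
Augmenting path A3→B4 (+1); matched 3.
No augmenting path remains; maximum matching = 3.
König certificate: {A1, B3, B4} is a vertex cover of size 3 (every listed pair touches it), so no matching can be larger.

3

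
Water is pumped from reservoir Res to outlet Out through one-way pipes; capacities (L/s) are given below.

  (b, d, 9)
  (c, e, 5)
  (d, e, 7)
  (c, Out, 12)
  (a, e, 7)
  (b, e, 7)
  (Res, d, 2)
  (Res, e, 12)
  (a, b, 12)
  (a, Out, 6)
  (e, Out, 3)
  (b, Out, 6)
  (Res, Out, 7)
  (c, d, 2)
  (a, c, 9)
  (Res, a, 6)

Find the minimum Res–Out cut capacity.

16

Augment Res→Out: bottleneck 7, flow now 7.
Augment Res→a→Out: bottleneck 6, flow now 13.
Augment Res→e→Out: bottleneck 3, flow now 16.
No augmenting path remains; maximum flow = 16.
By max-flow min-cut, the minimum cut capacity equals the max flow.
In the residual graph, reachable from Res: {Res, d, e}.
Min-cut edges: Res→a (6), Res→Out (7), e→Out (3); capacity 6 + 7 + 3 = 16.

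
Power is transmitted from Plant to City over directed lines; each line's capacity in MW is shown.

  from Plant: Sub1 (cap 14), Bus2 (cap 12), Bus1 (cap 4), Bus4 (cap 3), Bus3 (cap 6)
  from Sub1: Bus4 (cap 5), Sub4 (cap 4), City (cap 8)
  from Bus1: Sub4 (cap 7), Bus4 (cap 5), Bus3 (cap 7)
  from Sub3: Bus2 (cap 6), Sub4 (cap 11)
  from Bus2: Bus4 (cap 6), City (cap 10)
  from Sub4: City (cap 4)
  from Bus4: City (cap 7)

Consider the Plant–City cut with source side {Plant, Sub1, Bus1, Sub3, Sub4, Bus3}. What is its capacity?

43

Edges leaving {Plant, Sub1, Bus1, Sub3, Sub4, Bus3}: Plant→Bus2 (12), Plant→Bus4 (3), Sub1→Bus4 (5), Sub1→City (8), Bus1→Bus4 (5), Sub3→Bus2 (6), Sub4→City (4).
Cut capacity = 12 + 3 + 5 + 8 + 5 + 6 + 4 = 43.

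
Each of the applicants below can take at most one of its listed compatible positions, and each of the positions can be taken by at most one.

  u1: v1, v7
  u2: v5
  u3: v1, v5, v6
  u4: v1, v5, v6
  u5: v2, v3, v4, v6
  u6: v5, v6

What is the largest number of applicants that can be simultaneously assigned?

5

Unit-capacity flow: source→left, listed edges, right→sink; max matching = max flow.
Augmenting path u1→v1 (+1); matched 1.
Augmenting path u2→v5 (+1); matched 2.
Augmenting path u3→v6 (+1); matched 3.
Augmenting path u5→v2 (+1); matched 4.
Augmenting path u4→v1→u1→v7 (+1); matched 5.
No augmenting path remains; maximum matching = 5.
König certificate: {u1, u5, v1, v5, v6} is a vertex cover of size 5 (every listed pair touches it), so no matching can be larger.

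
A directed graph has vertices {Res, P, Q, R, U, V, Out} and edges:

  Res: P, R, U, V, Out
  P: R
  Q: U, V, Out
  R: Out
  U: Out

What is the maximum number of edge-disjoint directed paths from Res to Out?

3

Assign every edge capacity 1; by Menger, the answer equals the max flow.
Path Res→Out (+1); total 1.
Path Res→R→Out (+1); total 2.
Path Res→U→Out (+1); total 3.
No residual Res→Out path; max flow = 3.
Certifying cut of size 3: {R→Out, Res→Out, Res→U}.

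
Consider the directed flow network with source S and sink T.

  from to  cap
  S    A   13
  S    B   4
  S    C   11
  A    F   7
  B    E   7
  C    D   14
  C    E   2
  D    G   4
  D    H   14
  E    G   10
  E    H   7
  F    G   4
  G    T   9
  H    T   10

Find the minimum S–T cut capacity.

Augment S→A→F→G→T: bottleneck 4, flow now 4.
Augment S→B→E→G→T: bottleneck 4, flow now 8.
Augment S→C→D→G→T: bottleneck 1, flow now 9.
Augment S→C→D→H→T: bottleneck 10, flow now 19.
No augmenting path remains; maximum flow = 19.
By max-flow min-cut, the minimum cut capacity equals the max flow.
In the residual graph, reachable from S: {S, A, F}.
Min-cut edges: S→B (4), S→C (11), F→G (4); capacity 4 + 11 + 4 = 19.

19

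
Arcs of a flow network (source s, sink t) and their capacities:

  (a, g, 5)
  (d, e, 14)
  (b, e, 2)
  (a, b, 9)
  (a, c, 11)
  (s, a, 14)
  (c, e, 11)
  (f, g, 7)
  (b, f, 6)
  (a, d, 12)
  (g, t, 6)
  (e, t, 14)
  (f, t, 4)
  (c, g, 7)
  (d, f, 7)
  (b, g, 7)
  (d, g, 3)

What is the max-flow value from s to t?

14

Augment s→a→g→t: bottleneck 5, flow now 5.
Augment s→a→b→e→t: bottleneck 2, flow now 7.
Augment s→a→b→f→t: bottleneck 4, flow now 11.
Augment s→a→b→g→t: bottleneck 1, flow now 12.
Augment s→a→c→e→t: bottleneck 2, flow now 14.
No augmenting path remains; maximum flow = 14.
In the residual graph, reachable from s: {s}.
Min-cut edges: s→a (14); capacity 14 = 14.
This cut is saturated, so no flow can exceed 14.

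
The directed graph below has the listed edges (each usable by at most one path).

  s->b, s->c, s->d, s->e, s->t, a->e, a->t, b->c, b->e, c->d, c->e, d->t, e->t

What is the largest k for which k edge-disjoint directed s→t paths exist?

3

Assign every edge capacity 1; by Menger, the answer equals the max flow.
Path s→t (+1); total 1.
Path s→d→t (+1); total 2.
Path s→e→t (+1); total 3.
No residual s→t path; max flow = 3.
Certifying cut of size 3: {d→t, e→t, s→t}.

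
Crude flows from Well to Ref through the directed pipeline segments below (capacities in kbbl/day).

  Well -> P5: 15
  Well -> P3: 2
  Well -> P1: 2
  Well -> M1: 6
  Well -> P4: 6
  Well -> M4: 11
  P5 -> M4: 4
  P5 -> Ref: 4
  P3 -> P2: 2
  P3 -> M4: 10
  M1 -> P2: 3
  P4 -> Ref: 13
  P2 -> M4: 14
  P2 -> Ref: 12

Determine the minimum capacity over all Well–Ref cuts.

Augment Well→P5→Ref: bottleneck 4, flow now 4.
Augment Well→P4→Ref: bottleneck 6, flow now 10.
Augment Well→P3→P2→Ref: bottleneck 2, flow now 12.
Augment Well→M1→P2→Ref: bottleneck 3, flow now 15.
No augmenting path remains; maximum flow = 15.
By max-flow min-cut, the minimum cut capacity equals the max flow.
In the residual graph, reachable from Well: {Well, P5, P1, M1, M4}.
Min-cut edges: Well→P3 (2), Well→P4 (6), P5→Ref (4), M1→P2 (3); capacity 2 + 6 + 4 + 3 = 15.

15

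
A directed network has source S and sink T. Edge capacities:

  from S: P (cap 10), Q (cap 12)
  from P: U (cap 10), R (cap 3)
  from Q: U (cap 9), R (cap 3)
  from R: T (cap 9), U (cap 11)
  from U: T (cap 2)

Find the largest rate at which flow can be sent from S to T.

8

Augment S→P→R→T: bottleneck 3, flow now 3.
Augment S→P→U→T: bottleneck 2, flow now 5.
Augment S→Q→R→T: bottleneck 3, flow now 8.
No augmenting path remains; maximum flow = 8.
In the residual graph, reachable from S: {S, P, Q, U}.
Min-cut edges: P→R (3), Q→R (3), U→T (2); capacity 3 + 3 + 2 = 8.
This cut is saturated, so no flow can exceed 8.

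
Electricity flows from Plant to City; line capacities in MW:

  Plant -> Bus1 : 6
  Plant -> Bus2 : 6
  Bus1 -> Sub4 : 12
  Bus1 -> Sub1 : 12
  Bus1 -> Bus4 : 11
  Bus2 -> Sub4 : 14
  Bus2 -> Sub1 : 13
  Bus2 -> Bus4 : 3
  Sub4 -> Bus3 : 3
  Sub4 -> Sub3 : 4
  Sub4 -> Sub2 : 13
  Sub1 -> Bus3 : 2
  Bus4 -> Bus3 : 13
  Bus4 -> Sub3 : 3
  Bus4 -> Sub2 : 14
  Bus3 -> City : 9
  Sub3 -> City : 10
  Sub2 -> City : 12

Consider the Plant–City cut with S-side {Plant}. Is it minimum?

Yes — it is a minimum cut (capacity 12).

Given cut capacity: 6 + 6 = 12.
Augment Plant→Bus1→Sub4→Bus3→City: bottleneck 3, flow now 3.
Augment Plant→Bus1→Sub4→Sub3→City: bottleneck 3, flow now 6.
Augment Plant→Bus2→Sub4→Sub3→City: bottleneck 1, flow now 7.
Augment Plant→Bus2→Sub4→Sub2→City: bottleneck 5, flow now 12.
No augmenting path remains; maximum flow = 12.
Cut capacity 12 equals the max flow, so it is a minimum cut.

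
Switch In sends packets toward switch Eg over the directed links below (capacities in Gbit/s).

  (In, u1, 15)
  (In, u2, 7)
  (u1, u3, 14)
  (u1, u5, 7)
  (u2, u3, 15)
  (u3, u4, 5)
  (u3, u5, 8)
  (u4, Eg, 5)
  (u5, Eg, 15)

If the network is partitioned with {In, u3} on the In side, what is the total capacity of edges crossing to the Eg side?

35

Edges leaving {In, u3}: In→u1 (15), In→u2 (7), u3→u4 (5), u3→u5 (8).
Cut capacity = 15 + 7 + 5 + 8 = 35.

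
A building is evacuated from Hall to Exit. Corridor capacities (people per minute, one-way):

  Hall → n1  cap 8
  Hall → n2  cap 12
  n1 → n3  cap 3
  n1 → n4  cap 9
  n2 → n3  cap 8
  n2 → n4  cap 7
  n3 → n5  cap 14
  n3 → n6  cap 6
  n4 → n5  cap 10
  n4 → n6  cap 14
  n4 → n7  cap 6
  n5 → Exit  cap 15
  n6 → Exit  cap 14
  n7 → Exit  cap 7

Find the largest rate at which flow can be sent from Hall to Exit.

20

Augment Hall→n1→n3→n5→Exit: bottleneck 3, flow now 3.
Augment Hall→n1→n4→n5→Exit: bottleneck 5, flow now 8.
Augment Hall→n2→n3→n5→Exit: bottleneck 7, flow now 15.
Augment Hall→n2→n3→n6→Exit: bottleneck 1, flow now 16.
Augment Hall→n2→n4→n6→Exit: bottleneck 4, flow now 20.
No augmenting path remains; maximum flow = 20.
In the residual graph, reachable from Hall: {Hall}.
Min-cut edges: Hall→n1 (8), Hall→n2 (12); capacity 8 + 12 = 20.
This cut is saturated, so no flow can exceed 20.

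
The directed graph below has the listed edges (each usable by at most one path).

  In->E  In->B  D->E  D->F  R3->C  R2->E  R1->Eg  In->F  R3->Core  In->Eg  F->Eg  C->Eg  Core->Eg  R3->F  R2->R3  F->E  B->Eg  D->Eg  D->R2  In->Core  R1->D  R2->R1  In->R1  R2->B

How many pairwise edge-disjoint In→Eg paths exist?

Assign every edge capacity 1; by Menger, the answer equals the max flow.
Path In→Eg (+1); total 1.
Path In→B→Eg (+1); total 2.
Path In→R1→Eg (+1); total 3.
Path In→F→Eg (+1); total 4.
Path In→Core→Eg (+1); total 5.
No residual In→Eg path; max flow = 5.
Certifying cut of size 5: {In→B, In→Core, In→Eg, In→F, In→R1}.

5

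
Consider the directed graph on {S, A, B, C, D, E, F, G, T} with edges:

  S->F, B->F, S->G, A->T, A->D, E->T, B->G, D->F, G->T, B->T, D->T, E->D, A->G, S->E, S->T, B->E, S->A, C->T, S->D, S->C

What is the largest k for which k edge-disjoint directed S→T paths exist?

Assign every edge capacity 1; by Menger, the answer equals the max flow.
Path S→T (+1); total 1.
Path S→A→T (+1); total 2.
Path S→C→T (+1); total 3.
Path S→D→T (+1); total 4.
Path S→E→T (+1); total 5.
Path S→G→T (+1); total 6.
No residual S→T path; max flow = 6.
Certifying cut of size 6: {S→A, S→C, S→D, S→E, S→G, S→T}.

6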